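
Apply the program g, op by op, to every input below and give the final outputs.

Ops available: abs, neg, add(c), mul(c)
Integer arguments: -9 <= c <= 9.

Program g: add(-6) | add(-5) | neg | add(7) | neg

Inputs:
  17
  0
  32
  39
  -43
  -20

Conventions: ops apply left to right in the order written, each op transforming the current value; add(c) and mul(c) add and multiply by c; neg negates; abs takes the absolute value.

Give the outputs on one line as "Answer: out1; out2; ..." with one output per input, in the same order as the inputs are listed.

Execution, op by op:
  17 -> 11 -> 6 -> -6 -> 1 -> -1
  0 -> -6 -> -11 -> 11 -> 18 -> -18
  32 -> 26 -> 21 -> -21 -> -14 -> 14
  39 -> 33 -> 28 -> -28 -> -21 -> 21
  -43 -> -49 -> -54 -> 54 -> 61 -> -61
  -20 -> -26 -> -31 -> 31 -> 38 -> -38

-1; -18; 14; 21; -61; -38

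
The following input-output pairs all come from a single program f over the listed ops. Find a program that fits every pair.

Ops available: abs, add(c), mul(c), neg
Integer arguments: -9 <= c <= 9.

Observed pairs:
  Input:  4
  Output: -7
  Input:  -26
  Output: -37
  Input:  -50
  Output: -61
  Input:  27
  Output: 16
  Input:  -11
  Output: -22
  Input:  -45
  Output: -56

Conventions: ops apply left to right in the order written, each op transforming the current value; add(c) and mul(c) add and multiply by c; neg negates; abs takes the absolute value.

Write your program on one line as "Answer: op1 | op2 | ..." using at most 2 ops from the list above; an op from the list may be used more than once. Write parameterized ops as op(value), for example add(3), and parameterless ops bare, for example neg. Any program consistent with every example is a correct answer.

add(-7) | add(-4)

Check, running the answer program on each example:
  4 -> -3 -> -7
  -26 -> -33 -> -37
  -50 -> -57 -> -61
  27 -> 20 -> 16
  -11 -> -18 -> -22
  -45 -> -52 -> -56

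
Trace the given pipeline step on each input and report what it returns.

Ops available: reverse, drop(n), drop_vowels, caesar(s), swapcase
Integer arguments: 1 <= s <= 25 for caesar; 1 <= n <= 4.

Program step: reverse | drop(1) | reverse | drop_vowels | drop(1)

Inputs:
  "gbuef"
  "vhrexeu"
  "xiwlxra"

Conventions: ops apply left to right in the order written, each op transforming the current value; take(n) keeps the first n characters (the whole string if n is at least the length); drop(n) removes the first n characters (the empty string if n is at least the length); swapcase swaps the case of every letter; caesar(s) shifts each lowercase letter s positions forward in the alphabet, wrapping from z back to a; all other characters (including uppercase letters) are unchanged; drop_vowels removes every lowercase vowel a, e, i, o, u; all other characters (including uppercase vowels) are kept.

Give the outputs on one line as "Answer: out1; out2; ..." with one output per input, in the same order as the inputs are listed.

Execution, op by op:
  "gbuef" -> "feubg" -> "eubg" -> "gbue" -> "gb" -> "b"
  "vhrexeu" -> "uexerhv" -> "exerhv" -> "vhrexe" -> "vhrx" -> "hrx"
  "xiwlxra" -> "arxlwix" -> "rxlwix" -> "xiwlxr" -> "xwlxr" -> "wlxr"

"b"; "hrx"; "wlxr"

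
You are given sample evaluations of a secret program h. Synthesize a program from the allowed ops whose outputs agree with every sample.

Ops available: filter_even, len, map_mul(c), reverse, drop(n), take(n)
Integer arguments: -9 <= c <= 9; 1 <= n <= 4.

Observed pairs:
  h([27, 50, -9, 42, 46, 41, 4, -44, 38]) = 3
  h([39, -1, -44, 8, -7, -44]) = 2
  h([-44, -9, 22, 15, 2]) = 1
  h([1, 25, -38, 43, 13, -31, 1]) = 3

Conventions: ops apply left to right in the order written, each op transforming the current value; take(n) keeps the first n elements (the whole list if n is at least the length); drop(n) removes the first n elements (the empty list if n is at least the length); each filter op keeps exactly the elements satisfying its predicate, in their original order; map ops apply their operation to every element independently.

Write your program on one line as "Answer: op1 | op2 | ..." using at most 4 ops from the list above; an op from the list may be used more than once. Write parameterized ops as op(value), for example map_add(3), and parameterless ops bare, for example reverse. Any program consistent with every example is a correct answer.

drop(4) | take(3) | reverse | len

Check, running the answer program on each example:
  [27, 50, -9, 42, 46, 41, 4, -44, 38] -> [46, 41, 4, -44, 38] -> [46, 41, 4] -> [4, 41, 46] -> 3
  [39, -1, -44, 8, -7, -44] -> [-7, -44] -> [-7, -44] -> [-44, -7] -> 2
  [-44, -9, 22, 15, 2] -> [2] -> [2] -> [2] -> 1
  [1, 25, -38, 43, 13, -31, 1] -> [13, -31, 1] -> [13, -31, 1] -> [1, -31, 13] -> 3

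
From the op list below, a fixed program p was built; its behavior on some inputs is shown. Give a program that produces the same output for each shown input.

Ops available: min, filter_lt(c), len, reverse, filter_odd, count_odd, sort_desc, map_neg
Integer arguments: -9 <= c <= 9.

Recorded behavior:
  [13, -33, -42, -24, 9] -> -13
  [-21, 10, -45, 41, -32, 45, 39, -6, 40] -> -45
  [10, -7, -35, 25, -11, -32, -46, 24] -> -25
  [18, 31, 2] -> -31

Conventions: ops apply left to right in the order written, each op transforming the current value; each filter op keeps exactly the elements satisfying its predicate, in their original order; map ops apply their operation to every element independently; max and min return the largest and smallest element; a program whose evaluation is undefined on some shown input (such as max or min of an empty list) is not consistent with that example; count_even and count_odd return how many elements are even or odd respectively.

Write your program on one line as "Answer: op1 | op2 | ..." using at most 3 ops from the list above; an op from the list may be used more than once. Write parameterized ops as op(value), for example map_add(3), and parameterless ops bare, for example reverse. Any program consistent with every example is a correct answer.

map_neg | sort_desc | min

Check, running the answer program on each example:
  [13, -33, -42, -24, 9] -> [-13, 33, 42, 24, -9] -> [42, 33, 24, -9, -13] -> -13
  [-21, 10, -45, 41, -32, 45, 39, -6, 40] -> [21, -10, 45, -41, 32, -45, -39, 6, -40] -> [45, 32, 21, 6, -10, -39, -40, -41, -45] -> -45
  [10, -7, -35, 25, -11, -32, -46, 24] -> [-10, 7, 35, -25, 11, 32, 46, -24] -> [46, 35, 32, 11, 7, -10, -24, -25] -> -25
  [18, 31, 2] -> [-18, -31, -2] -> [-2, -18, -31] -> -31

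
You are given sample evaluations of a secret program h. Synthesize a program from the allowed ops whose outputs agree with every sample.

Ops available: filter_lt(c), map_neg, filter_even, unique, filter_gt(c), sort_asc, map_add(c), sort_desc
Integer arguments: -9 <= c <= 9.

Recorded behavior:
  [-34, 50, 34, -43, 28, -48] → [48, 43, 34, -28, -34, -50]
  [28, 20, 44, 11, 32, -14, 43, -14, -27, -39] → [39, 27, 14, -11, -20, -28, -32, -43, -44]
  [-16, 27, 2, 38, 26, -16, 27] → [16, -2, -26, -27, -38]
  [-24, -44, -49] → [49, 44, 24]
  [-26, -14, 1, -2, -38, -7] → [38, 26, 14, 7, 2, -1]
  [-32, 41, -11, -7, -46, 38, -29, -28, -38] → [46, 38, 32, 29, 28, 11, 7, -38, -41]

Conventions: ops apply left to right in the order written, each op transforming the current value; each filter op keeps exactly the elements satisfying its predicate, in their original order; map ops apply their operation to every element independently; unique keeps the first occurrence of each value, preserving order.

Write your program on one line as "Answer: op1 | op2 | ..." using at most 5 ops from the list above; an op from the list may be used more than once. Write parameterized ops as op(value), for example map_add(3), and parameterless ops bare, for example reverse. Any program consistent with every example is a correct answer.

unique | map_neg | sort_asc | sort_desc

Check, running the answer program on each example:
  [-34, 50, 34, -43, 28, -48] -> [-34, 50, 34, -43, 28, -48] -> [34, -50, -34, 43, -28, 48] -> [-50, -34, -28, 34, 43, 48] -> [48, 43, 34, -28, -34, -50]
  [28, 20, 44, 11, 32, -14, 43, -14, -27, -39] -> [28, 20, 44, 11, 32, -14, 43, -27, -39] -> [-28, -20, -44, -11, -32, 14, -43, 27, 39] -> [-44, -43, -32, -28, -20, -11, 14, 27, 39] -> [39, 27, 14, -11, -20, -28, -32, -43, -44]
  [-16, 27, 2, 38, 26, -16, 27] -> [-16, 27, 2, 38, 26] -> [16, -27, -2, -38, -26] -> [-38, -27, -26, -2, 16] -> [16, -2, -26, -27, -38]
  [-24, -44, -49] -> [-24, -44, -49] -> [24, 44, 49] -> [24, 44, 49] -> [49, 44, 24]
  [-26, -14, 1, -2, -38, -7] -> [-26, -14, 1, -2, -38, -7] -> [26, 14, -1, 2, 38, 7] -> [-1, 2, 7, 14, 26, 38] -> [38, 26, 14, 7, 2, -1]
  [-32, 41, -11, -7, -46, 38, -29, -28, -38] -> [-32, 41, -11, -7, -46, 38, -29, -28, -38] -> [32, -41, 11, 7, 46, -38, 29, 28, 38] -> [-41, -38, 7, 11, 28, 29, 32, 38, 46] -> [46, 38, 32, 29, 28, 11, 7, -38, -41]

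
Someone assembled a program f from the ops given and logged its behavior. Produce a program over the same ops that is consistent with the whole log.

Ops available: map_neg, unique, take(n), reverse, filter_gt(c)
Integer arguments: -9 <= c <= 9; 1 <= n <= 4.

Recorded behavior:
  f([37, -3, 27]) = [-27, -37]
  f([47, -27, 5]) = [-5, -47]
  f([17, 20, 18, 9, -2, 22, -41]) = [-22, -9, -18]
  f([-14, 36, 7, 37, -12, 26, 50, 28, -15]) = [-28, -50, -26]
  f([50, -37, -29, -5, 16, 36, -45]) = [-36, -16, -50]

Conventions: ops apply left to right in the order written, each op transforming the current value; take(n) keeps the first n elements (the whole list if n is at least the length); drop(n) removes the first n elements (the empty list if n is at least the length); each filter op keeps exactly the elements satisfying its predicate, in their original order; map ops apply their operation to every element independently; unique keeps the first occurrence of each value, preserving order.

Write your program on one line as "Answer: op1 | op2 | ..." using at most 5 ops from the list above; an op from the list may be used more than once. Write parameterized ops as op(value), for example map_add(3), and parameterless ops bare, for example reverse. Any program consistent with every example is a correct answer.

filter_gt(-2) | map_neg | reverse | take(3)

Check, running the answer program on each example:
  [37, -3, 27] -> [37, 27] -> [-37, -27] -> [-27, -37] -> [-27, -37]
  [47, -27, 5] -> [47, 5] -> [-47, -5] -> [-5, -47] -> [-5, -47]
  [17, 20, 18, 9, -2, 22, -41] -> [17, 20, 18, 9, 22] -> [-17, -20, -18, -9, -22] -> [-22, -9, -18, -20, -17] -> [-22, -9, -18]
  [-14, 36, 7, 37, -12, 26, 50, 28, -15] -> [36, 7, 37, 26, 50, 28] -> [-36, -7, -37, -26, -50, -28] -> [-28, -50, -26, -37, -7, -36] -> [-28, -50, -26]
  [50, -37, -29, -5, 16, 36, -45] -> [50, 16, 36] -> [-50, -16, -36] -> [-36, -16, -50] -> [-36, -16, -50]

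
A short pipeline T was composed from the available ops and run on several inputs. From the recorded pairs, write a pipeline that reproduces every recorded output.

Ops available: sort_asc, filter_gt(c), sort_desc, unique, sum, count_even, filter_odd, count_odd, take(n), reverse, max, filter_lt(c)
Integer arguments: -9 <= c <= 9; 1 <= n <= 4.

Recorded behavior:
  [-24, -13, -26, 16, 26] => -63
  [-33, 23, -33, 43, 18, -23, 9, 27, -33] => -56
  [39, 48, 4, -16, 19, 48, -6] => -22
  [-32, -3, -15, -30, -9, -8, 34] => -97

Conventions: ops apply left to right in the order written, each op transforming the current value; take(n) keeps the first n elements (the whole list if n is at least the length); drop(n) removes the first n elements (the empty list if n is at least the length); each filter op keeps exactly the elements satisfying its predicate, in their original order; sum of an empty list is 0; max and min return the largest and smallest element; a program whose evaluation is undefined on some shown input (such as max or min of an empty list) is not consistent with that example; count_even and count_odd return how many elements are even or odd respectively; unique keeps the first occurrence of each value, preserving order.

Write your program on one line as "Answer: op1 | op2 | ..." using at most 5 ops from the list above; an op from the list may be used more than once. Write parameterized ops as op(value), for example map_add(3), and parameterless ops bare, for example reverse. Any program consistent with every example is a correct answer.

reverse | unique | filter_lt(0) | sort_desc | sum

Check, running the answer program on each example:
  [-24, -13, -26, 16, 26] -> [26, 16, -26, -13, -24] -> [26, 16, -26, -13, -24] -> [-26, -13, -24] -> [-13, -24, -26] -> -63
  [-33, 23, -33, 43, 18, -23, 9, 27, -33] -> [-33, 27, 9, -23, 18, 43, -33, 23, -33] -> [-33, 27, 9, -23, 18, 43, 23] -> [-33, -23] -> [-23, -33] -> -56
  [39, 48, 4, -16, 19, 48, -6] -> [-6, 48, 19, -16, 4, 48, 39] -> [-6, 48, 19, -16, 4, 39] -> [-6, -16] -> [-6, -16] -> -22
  [-32, -3, -15, -30, -9, -8, 34] -> [34, -8, -9, -30, -15, -3, -32] -> [34, -8, -9, -30, -15, -3, -32] -> [-8, -9, -30, -15, -3, -32] -> [-3, -8, -9, -15, -30, -32] -> -97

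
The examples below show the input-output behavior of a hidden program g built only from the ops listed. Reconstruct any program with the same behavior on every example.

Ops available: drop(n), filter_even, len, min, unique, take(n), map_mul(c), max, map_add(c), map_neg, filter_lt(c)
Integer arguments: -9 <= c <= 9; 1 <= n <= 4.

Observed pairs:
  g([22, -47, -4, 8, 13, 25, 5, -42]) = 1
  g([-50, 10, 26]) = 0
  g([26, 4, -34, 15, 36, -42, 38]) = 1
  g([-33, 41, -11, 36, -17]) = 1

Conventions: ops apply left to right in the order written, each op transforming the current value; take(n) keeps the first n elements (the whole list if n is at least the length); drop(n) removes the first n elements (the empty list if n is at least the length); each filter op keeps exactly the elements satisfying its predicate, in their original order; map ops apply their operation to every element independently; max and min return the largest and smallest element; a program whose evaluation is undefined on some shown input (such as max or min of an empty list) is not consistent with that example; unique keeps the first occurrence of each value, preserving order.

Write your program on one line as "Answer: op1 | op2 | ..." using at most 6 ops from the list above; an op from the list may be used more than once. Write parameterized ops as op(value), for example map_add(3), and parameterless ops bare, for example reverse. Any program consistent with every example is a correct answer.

map_mul(-3) | filter_even | take(1) | filter_lt(-4) | len

Check, running the answer program on each example:
  [22, -47, -4, 8, 13, 25, 5, -42] -> [-66, 141, 12, -24, -39, -75, -15, 126] -> [-66, 12, -24, 126] -> [-66] -> [-66] -> 1
  [-50, 10, 26] -> [150, -30, -78] -> [150, -30, -78] -> [150] -> [] -> 0
  [26, 4, -34, 15, 36, -42, 38] -> [-78, -12, 102, -45, -108, 126, -114] -> [-78, -12, 102, -108, 126, -114] -> [-78] -> [-78] -> 1
  [-33, 41, -11, 36, -17] -> [99, -123, 33, -108, 51] -> [-108] -> [-108] -> [-108] -> 1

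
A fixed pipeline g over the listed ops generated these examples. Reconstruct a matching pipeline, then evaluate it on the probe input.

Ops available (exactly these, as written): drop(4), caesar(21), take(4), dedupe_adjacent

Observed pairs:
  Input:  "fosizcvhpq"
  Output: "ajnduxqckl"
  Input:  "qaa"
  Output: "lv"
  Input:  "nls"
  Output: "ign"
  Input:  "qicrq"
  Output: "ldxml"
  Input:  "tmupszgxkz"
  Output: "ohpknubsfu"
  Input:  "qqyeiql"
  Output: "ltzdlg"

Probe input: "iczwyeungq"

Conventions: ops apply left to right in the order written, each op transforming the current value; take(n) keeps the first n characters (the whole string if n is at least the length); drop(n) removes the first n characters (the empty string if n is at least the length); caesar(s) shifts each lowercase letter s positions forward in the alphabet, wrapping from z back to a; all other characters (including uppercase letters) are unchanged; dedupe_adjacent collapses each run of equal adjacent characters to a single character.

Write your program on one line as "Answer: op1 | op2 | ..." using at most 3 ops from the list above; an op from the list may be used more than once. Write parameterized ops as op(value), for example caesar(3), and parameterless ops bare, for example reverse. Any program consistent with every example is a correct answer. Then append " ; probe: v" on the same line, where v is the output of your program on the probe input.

dedupe_adjacent | caesar(21) ; probe: "dxurtzpibl"

Check, running the answer program on each example:
  "fosizcvhpq" -> "fosizcvhpq" -> "ajnduxqckl"
  "qaa" -> "qa" -> "lv"
  "nls" -> "nls" -> "ign"
  "qicrq" -> "qicrq" -> "ldxml"
  "tmupszgxkz" -> "tmupszgxkz" -> "ohpknubsfu"
  "qqyeiql" -> "qyeiql" -> "ltzdlg"
  probe: "iczwyeungq" -> "iczwyeungq" -> "dxurtzpibl"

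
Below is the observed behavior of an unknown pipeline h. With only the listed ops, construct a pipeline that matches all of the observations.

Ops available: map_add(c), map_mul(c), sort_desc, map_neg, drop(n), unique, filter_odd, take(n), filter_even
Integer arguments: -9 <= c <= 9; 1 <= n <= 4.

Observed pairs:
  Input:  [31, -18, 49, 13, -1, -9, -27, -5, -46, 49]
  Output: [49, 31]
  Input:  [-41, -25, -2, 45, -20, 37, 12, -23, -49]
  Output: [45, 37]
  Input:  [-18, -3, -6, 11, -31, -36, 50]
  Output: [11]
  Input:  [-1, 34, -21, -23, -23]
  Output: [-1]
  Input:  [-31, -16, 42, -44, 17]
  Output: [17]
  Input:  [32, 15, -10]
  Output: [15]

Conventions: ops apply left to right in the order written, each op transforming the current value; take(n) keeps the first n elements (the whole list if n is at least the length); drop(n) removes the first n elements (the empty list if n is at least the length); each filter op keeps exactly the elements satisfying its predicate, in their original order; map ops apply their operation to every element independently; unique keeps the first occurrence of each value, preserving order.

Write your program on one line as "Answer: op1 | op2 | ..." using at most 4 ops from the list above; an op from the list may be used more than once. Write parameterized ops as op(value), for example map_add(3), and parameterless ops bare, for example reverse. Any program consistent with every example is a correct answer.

unique | sort_desc | take(2) | filter_odd

Check, running the answer program on each example:
  [31, -18, 49, 13, -1, -9, -27, -5, -46, 49] -> [31, -18, 49, 13, -1, -9, -27, -5, -46] -> [49, 31, 13, -1, -5, -9, -18, -27, -46] -> [49, 31] -> [49, 31]
  [-41, -25, -2, 45, -20, 37, 12, -23, -49] -> [-41, -25, -2, 45, -20, 37, 12, -23, -49] -> [45, 37, 12, -2, -20, -23, -25, -41, -49] -> [45, 37] -> [45, 37]
  [-18, -3, -6, 11, -31, -36, 50] -> [-18, -3, -6, 11, -31, -36, 50] -> [50, 11, -3, -6, -18, -31, -36] -> [50, 11] -> [11]
  [-1, 34, -21, -23, -23] -> [-1, 34, -21, -23] -> [34, -1, -21, -23] -> [34, -1] -> [-1]
  [-31, -16, 42, -44, 17] -> [-31, -16, 42, -44, 17] -> [42, 17, -16, -31, -44] -> [42, 17] -> [17]
  [32, 15, -10] -> [32, 15, -10] -> [32, 15, -10] -> [32, 15] -> [15]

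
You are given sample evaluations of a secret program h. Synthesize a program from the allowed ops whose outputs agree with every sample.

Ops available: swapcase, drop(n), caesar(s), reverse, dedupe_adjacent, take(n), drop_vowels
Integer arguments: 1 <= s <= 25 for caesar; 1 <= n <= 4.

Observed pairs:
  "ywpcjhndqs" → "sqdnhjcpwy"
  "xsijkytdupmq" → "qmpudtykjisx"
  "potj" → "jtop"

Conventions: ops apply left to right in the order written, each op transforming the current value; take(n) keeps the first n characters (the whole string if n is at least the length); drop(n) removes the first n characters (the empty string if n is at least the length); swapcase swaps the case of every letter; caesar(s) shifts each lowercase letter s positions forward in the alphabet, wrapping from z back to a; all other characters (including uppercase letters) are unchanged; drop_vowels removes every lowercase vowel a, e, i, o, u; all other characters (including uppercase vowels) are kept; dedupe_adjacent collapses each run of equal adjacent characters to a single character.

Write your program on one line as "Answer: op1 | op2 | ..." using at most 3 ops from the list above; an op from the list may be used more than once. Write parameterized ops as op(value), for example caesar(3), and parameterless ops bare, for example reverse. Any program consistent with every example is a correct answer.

swapcase | reverse | swapcase

Check, running the answer program on each example:
  "ywpcjhndqs" -> "YWPCJHNDQS" -> "SQDNHJCPWY" -> "sqdnhjcpwy"
  "xsijkytdupmq" -> "XSIJKYTDUPMQ" -> "QMPUDTYKJISX" -> "qmpudtykjisx"
  "potj" -> "POTJ" -> "JTOP" -> "jtop"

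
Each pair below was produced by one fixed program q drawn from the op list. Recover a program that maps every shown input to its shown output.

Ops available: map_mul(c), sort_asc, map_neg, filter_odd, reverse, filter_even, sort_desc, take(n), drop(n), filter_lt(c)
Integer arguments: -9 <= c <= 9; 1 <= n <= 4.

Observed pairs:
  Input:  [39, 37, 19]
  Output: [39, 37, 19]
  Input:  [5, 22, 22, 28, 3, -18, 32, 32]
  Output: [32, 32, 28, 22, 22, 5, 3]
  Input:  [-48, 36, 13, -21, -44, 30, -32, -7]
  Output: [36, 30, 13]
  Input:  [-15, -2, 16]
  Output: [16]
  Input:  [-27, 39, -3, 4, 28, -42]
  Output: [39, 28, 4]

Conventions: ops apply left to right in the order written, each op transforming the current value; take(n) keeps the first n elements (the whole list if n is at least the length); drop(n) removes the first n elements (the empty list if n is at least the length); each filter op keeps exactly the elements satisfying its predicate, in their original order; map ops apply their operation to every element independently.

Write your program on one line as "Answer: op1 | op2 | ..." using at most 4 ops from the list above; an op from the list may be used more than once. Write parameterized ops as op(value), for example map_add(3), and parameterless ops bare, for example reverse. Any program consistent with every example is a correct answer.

map_neg | sort_asc | filter_lt(-1) | map_neg

Check, running the answer program on each example:
  [39, 37, 19] -> [-39, -37, -19] -> [-39, -37, -19] -> [-39, -37, -19] -> [39, 37, 19]
  [5, 22, 22, 28, 3, -18, 32, 32] -> [-5, -22, -22, -28, -3, 18, -32, -32] -> [-32, -32, -28, -22, -22, -5, -3, 18] -> [-32, -32, -28, -22, -22, -5, -3] -> [32, 32, 28, 22, 22, 5, 3]
  [-48, 36, 13, -21, -44, 30, -32, -7] -> [48, -36, -13, 21, 44, -30, 32, 7] -> [-36, -30, -13, 7, 21, 32, 44, 48] -> [-36, -30, -13] -> [36, 30, 13]
  [-15, -2, 16] -> [15, 2, -16] -> [-16, 2, 15] -> [-16] -> [16]
  [-27, 39, -3, 4, 28, -42] -> [27, -39, 3, -4, -28, 42] -> [-39, -28, -4, 3, 27, 42] -> [-39, -28, -4] -> [39, 28, 4]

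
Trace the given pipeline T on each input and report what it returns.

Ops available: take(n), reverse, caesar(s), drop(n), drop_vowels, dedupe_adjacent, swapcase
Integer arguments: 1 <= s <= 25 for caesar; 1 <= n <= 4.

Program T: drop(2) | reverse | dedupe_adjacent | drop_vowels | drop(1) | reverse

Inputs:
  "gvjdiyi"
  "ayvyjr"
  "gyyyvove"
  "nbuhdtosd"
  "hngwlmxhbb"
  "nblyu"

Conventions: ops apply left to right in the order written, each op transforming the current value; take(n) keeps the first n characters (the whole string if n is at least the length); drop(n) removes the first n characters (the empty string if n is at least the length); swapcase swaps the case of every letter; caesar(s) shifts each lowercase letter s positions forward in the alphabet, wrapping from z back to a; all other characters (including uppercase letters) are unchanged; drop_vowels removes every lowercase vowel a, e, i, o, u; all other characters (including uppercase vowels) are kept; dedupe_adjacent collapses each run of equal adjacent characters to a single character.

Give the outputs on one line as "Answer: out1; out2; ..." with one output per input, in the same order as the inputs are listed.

"jd"; "vyj"; "yv"; "hdts"; "gwlmxh"; "l"

Execution, op by op:
  "gvjdiyi" -> "jdiyi" -> "iyidj" -> "iyidj" -> "ydj" -> "dj" -> "jd"
  "ayvyjr" -> "vyjr" -> "rjyv" -> "rjyv" -> "rjyv" -> "jyv" -> "vyj"
  "gyyyvove" -> "yyvove" -> "evovyy" -> "evovy" -> "vvy" -> "vy" -> "yv"
  "nbuhdtosd" -> "uhdtosd" -> "dsotdhu" -> "dsotdhu" -> "dstdh" -> "stdh" -> "hdts"
  "hngwlmxhbb" -> "gwlmxhbb" -> "bbhxmlwg" -> "bhxmlwg" -> "bhxmlwg" -> "hxmlwg" -> "gwlmxh"
  "nblyu" -> "lyu" -> "uyl" -> "uyl" -> "yl" -> "l" -> "l"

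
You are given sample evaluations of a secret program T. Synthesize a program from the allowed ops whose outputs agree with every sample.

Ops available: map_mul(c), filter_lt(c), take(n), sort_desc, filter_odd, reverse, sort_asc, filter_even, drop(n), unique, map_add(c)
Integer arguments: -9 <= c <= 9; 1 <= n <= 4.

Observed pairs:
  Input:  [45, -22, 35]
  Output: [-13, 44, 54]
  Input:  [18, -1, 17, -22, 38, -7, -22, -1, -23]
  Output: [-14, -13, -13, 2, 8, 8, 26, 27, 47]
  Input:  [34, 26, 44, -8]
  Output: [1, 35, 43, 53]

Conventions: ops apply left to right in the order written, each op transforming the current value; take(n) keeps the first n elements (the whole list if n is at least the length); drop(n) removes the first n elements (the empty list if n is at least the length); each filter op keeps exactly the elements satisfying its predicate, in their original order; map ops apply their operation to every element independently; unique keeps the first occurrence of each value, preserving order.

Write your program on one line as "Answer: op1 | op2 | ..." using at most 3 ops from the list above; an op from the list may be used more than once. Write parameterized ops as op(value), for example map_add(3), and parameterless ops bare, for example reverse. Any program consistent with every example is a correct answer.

map_add(9) | sort_asc

Check, running the answer program on each example:
  [45, -22, 35] -> [54, -13, 44] -> [-13, 44, 54]
  [18, -1, 17, -22, 38, -7, -22, -1, -23] -> [27, 8, 26, -13, 47, 2, -13, 8, -14] -> [-14, -13, -13, 2, 8, 8, 26, 27, 47]
  [34, 26, 44, -8] -> [43, 35, 53, 1] -> [1, 35, 43, 53]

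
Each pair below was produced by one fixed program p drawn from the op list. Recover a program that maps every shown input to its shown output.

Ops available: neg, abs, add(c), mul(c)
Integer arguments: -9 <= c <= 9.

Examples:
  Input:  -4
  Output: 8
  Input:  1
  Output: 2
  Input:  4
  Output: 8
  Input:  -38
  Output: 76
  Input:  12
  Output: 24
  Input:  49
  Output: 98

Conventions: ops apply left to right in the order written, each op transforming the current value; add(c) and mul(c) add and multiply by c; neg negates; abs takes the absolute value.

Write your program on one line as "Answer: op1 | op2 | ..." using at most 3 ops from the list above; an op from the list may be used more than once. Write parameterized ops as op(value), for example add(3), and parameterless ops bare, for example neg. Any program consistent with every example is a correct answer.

abs | mul(2)

Check, running the answer program on each example:
  -4 -> 4 -> 8
  1 -> 1 -> 2
  4 -> 4 -> 8
  -38 -> 38 -> 76
  12 -> 12 -> 24
  49 -> 49 -> 98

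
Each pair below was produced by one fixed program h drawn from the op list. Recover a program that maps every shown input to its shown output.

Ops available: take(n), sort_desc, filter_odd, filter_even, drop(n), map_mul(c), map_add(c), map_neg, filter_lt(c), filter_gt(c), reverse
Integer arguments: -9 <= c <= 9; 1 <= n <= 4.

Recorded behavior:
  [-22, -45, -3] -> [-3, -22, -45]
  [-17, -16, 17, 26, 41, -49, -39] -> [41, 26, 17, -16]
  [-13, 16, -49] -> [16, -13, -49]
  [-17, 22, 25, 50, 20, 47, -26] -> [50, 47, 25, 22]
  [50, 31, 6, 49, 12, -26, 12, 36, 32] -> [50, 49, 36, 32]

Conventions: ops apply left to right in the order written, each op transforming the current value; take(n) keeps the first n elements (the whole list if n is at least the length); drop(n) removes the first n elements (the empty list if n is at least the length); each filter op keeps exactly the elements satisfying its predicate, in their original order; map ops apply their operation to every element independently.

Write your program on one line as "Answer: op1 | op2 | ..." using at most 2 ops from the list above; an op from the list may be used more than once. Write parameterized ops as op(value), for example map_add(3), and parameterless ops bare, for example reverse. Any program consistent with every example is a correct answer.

sort_desc | take(4)

Check, running the answer program on each example:
  [-22, -45, -3] -> [-3, -22, -45] -> [-3, -22, -45]
  [-17, -16, 17, 26, 41, -49, -39] -> [41, 26, 17, -16, -17, -39, -49] -> [41, 26, 17, -16]
  [-13, 16, -49] -> [16, -13, -49] -> [16, -13, -49]
  [-17, 22, 25, 50, 20, 47, -26] -> [50, 47, 25, 22, 20, -17, -26] -> [50, 47, 25, 22]
  [50, 31, 6, 49, 12, -26, 12, 36, 32] -> [50, 49, 36, 32, 31, 12, 12, 6, -26] -> [50, 49, 36, 32]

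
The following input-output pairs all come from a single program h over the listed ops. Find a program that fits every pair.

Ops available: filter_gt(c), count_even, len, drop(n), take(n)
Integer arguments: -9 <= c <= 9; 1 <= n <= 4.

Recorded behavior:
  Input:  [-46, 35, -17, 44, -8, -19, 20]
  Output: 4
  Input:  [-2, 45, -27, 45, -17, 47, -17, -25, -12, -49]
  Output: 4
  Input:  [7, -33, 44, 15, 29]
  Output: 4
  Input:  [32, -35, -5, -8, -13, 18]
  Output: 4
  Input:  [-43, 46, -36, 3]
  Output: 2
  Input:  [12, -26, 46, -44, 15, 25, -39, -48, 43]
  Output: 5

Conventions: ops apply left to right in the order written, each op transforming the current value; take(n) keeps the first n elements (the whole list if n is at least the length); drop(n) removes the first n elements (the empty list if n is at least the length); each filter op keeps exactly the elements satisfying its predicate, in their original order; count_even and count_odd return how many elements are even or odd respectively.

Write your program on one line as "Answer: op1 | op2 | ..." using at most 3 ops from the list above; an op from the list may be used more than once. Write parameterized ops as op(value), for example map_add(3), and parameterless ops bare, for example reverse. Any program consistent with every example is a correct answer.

filter_gt(-9) | len

Check, running the answer program on each example:
  [-46, 35, -17, 44, -8, -19, 20] -> [35, 44, -8, 20] -> 4
  [-2, 45, -27, 45, -17, 47, -17, -25, -12, -49] -> [-2, 45, 45, 47] -> 4
  [7, -33, 44, 15, 29] -> [7, 44, 15, 29] -> 4
  [32, -35, -5, -8, -13, 18] -> [32, -5, -8, 18] -> 4
  [-43, 46, -36, 3] -> [46, 3] -> 2
  [12, -26, 46, -44, 15, 25, -39, -48, 43] -> [12, 46, 15, 25, 43] -> 5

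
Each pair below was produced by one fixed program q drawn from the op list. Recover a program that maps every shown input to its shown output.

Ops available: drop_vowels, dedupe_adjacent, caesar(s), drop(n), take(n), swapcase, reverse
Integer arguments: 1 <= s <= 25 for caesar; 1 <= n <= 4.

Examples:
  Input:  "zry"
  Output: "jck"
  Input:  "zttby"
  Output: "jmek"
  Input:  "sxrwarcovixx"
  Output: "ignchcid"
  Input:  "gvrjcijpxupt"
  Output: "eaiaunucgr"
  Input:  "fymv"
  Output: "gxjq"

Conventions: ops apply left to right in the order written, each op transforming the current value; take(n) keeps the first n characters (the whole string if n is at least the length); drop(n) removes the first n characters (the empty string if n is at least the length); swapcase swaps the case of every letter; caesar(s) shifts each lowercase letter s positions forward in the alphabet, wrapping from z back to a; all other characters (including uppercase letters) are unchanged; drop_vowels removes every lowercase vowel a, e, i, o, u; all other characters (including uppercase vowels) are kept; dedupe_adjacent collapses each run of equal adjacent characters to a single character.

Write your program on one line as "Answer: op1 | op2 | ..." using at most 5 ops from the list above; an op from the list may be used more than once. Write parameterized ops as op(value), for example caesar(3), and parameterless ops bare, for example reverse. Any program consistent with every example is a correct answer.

dedupe_adjacent | reverse | drop_vowels | caesar(11)

Check, running the answer program on each example:
  "zry" -> "zry" -> "yrz" -> "yrz" -> "jck"
  "zttby" -> "ztby" -> "ybtz" -> "ybtz" -> "jmek"
  "sxrwarcovixx" -> "sxrwarcovix" -> "xivocrawrxs" -> "xvcrwrxs" -> "ignchcid"
  "gvrjcijpxupt" -> "gvrjcijpxupt" -> "tpuxpjicjrvg" -> "tpxpjcjrvg" -> "eaiaunucgr"
  "fymv" -> "fymv" -> "vmyf" -> "vmyf" -> "gxjq"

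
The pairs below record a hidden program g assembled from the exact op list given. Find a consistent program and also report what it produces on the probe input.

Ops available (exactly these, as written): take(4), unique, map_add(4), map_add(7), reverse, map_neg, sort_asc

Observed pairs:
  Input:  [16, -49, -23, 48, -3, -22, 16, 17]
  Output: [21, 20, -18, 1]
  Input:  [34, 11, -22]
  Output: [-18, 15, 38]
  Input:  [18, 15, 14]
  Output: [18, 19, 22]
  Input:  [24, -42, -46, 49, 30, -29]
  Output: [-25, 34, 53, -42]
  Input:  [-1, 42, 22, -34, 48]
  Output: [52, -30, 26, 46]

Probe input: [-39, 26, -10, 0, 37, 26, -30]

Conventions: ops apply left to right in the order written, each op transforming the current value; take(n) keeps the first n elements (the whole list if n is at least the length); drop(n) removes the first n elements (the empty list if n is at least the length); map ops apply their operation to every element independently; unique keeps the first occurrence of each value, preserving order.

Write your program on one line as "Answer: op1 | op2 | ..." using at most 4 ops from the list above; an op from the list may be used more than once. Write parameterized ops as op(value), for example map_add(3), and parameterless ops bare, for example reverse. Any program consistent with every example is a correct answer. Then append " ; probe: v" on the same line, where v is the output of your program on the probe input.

map_add(4) | reverse | take(4) ; probe: [-26, 30, 41, 4]

Check, running the answer program on each example:
  [16, -49, -23, 48, -3, -22, 16, 17] -> [20, -45, -19, 52, 1, -18, 20, 21] -> [21, 20, -18, 1, 52, -19, -45, 20] -> [21, 20, -18, 1]
  [34, 11, -22] -> [38, 15, -18] -> [-18, 15, 38] -> [-18, 15, 38]
  [18, 15, 14] -> [22, 19, 18] -> [18, 19, 22] -> [18, 19, 22]
  [24, -42, -46, 49, 30, -29] -> [28, -38, -42, 53, 34, -25] -> [-25, 34, 53, -42, -38, 28] -> [-25, 34, 53, -42]
  [-1, 42, 22, -34, 48] -> [3, 46, 26, -30, 52] -> [52, -30, 26, 46, 3] -> [52, -30, 26, 46]
  probe: [-39, 26, -10, 0, 37, 26, -30] -> [-35, 30, -6, 4, 41, 30, -26] -> [-26, 30, 41, 4, -6, 30, -35] -> [-26, 30, 41, 4]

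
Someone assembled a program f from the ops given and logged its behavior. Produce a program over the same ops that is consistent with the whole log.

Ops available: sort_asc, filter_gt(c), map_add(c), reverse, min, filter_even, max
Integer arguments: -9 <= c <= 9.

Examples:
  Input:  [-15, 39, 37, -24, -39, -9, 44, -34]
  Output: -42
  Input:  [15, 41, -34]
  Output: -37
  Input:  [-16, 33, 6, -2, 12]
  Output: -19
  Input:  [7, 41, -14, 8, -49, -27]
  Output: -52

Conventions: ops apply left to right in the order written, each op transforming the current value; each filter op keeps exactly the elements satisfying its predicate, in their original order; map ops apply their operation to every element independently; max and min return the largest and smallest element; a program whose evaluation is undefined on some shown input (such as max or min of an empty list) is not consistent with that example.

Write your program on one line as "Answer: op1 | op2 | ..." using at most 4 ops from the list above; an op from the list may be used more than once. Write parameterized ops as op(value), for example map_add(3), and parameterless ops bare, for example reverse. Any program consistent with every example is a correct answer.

map_add(-1) | sort_asc | map_add(-2) | min

Check, running the answer program on each example:
  [-15, 39, 37, -24, -39, -9, 44, -34] -> [-16, 38, 36, -25, -40, -10, 43, -35] -> [-40, -35, -25, -16, -10, 36, 38, 43] -> [-42, -37, -27, -18, -12, 34, 36, 41] -> -42
  [15, 41, -34] -> [14, 40, -35] -> [-35, 14, 40] -> [-37, 12, 38] -> -37
  [-16, 33, 6, -2, 12] -> [-17, 32, 5, -3, 11] -> [-17, -3, 5, 11, 32] -> [-19, -5, 3, 9, 30] -> -19
  [7, 41, -14, 8, -49, -27] -> [6, 40, -15, 7, -50, -28] -> [-50, -28, -15, 6, 7, 40] -> [-52, -30, -17, 4, 5, 38] -> -52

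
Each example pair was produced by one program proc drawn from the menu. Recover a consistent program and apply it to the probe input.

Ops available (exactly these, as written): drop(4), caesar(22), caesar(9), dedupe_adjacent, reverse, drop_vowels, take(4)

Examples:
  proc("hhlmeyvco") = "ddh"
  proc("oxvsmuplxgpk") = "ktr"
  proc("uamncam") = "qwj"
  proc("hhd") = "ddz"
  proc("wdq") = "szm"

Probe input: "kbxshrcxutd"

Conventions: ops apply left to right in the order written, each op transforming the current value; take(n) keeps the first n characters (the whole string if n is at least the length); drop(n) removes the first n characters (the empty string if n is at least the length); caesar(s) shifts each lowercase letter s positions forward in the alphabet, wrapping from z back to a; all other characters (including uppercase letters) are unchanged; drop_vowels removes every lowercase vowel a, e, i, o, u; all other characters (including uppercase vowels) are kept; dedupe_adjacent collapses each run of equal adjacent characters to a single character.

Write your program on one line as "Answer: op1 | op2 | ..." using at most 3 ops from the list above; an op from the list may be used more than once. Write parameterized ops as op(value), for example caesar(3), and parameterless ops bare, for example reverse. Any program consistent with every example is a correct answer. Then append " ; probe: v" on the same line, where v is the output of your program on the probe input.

caesar(22) | take(4) | drop_vowels ; probe: "gxt"

Check, running the answer program on each example:
  "hhlmeyvco" -> "ddhiauryk" -> "ddhi" -> "ddh"
  "oxvsmuplxgpk" -> "ktroiqlhtclg" -> "ktro" -> "ktr"
  "uamncam" -> "qwijywi" -> "qwij" -> "qwj"
  "hhd" -> "ddz" -> "ddz" -> "ddz"
  "wdq" -> "szm" -> "szm" -> "szm"
  probe: "kbxshrcxutd" -> "gxtodnytqpz" -> "gxto" -> "gxt"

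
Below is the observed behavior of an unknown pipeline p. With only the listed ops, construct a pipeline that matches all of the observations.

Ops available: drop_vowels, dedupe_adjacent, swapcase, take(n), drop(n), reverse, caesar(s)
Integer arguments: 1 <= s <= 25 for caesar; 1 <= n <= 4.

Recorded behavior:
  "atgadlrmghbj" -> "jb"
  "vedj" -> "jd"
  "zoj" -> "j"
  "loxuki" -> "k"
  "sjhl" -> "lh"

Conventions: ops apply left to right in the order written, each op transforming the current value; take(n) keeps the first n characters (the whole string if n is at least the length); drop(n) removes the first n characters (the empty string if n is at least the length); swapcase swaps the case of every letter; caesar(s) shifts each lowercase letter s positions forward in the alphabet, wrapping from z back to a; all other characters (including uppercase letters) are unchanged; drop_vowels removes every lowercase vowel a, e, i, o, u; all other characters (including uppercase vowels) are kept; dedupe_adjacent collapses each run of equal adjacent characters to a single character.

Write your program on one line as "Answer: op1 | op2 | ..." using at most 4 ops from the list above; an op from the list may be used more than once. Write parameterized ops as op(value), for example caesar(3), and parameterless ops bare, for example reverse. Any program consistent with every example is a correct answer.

reverse | take(2) | drop_vowels

Check, running the answer program on each example:
  "atgadlrmghbj" -> "jbhgmrldagta" -> "jb" -> "jb"
  "vedj" -> "jdev" -> "jd" -> "jd"
  "zoj" -> "joz" -> "jo" -> "j"
  "loxuki" -> "ikuxol" -> "ik" -> "k"
  "sjhl" -> "lhjs" -> "lh" -> "lh"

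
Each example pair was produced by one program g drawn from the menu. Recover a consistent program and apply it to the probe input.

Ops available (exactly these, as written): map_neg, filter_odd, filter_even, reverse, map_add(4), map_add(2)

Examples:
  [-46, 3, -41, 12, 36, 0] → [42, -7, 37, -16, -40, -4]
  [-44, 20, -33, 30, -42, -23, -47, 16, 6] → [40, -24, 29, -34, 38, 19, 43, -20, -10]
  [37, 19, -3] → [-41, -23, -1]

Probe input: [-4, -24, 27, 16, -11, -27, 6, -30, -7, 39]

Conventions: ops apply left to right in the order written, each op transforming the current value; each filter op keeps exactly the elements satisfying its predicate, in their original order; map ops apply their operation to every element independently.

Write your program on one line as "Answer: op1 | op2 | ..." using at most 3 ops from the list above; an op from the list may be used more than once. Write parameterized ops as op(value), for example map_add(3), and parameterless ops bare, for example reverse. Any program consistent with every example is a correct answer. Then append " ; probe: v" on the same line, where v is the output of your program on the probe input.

map_add(4) | map_neg ; probe: [0, 20, -31, -20, 7, 23, -10, 26, 3, -43]

Check, running the answer program on each example:
  [-46, 3, -41, 12, 36, 0] -> [-42, 7, -37, 16, 40, 4] -> [42, -7, 37, -16, -40, -4]
  [-44, 20, -33, 30, -42, -23, -47, 16, 6] -> [-40, 24, -29, 34, -38, -19, -43, 20, 10] -> [40, -24, 29, -34, 38, 19, 43, -20, -10]
  [37, 19, -3] -> [41, 23, 1] -> [-41, -23, -1]
  probe: [-4, -24, 27, 16, -11, -27, 6, -30, -7, 39] -> [0, -20, 31, 20, -7, -23, 10, -26, -3, 43] -> [0, 20, -31, -20, 7, 23, -10, 26, 3, -43]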